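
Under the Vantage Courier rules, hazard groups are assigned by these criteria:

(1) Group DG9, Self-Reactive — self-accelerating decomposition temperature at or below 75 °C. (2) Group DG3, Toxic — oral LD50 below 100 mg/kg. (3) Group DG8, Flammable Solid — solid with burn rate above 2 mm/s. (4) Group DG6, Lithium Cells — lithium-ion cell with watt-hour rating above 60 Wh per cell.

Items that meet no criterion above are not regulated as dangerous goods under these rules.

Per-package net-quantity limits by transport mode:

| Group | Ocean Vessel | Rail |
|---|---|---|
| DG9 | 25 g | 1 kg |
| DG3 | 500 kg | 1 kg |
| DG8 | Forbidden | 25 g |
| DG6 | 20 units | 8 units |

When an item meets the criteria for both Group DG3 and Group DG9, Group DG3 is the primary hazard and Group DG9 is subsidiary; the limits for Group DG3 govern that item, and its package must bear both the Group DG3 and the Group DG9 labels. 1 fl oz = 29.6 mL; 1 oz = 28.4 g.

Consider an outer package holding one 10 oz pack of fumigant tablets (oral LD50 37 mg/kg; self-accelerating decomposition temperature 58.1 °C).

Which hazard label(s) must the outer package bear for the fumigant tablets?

With oral LD50 37 mg/kg (< 100 mg/kg), the fumigant tablets fall in Group DG3.
Self-accelerating decomposition temperature 58.1 °C meets the Group DG9 criterion (Self-Reactive), so the fumigant tablets are Group DG9.
By the precedence rule Group DG3 is primary and Group DG9 is subsidiary, and that rule requires both labels on the package.

Group DG3 and DG9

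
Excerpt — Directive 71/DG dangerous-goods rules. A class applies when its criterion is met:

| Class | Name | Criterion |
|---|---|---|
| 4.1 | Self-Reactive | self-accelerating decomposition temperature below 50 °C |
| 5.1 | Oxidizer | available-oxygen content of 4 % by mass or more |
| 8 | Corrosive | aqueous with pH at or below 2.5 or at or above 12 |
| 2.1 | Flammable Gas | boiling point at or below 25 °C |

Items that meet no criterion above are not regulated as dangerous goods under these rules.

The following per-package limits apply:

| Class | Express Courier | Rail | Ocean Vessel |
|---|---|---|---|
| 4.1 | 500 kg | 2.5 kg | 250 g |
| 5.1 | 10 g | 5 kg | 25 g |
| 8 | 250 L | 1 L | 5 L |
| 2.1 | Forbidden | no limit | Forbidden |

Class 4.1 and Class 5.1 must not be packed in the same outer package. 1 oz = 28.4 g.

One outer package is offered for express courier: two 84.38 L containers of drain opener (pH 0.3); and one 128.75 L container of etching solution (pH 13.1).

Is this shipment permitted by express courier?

pH 0.3 meets the Class 8 criterion (Corrosive), so the drain opener is Class 8.
With pH 13.1 (≥ 12), the etching solution falls in Class 8.
Class 8 net quantity: (two 84.38 L containers = 168.76 L) + 128.75 L = 297.51 L.
That exceeds the Class 8 express courier limit of 250 L.

No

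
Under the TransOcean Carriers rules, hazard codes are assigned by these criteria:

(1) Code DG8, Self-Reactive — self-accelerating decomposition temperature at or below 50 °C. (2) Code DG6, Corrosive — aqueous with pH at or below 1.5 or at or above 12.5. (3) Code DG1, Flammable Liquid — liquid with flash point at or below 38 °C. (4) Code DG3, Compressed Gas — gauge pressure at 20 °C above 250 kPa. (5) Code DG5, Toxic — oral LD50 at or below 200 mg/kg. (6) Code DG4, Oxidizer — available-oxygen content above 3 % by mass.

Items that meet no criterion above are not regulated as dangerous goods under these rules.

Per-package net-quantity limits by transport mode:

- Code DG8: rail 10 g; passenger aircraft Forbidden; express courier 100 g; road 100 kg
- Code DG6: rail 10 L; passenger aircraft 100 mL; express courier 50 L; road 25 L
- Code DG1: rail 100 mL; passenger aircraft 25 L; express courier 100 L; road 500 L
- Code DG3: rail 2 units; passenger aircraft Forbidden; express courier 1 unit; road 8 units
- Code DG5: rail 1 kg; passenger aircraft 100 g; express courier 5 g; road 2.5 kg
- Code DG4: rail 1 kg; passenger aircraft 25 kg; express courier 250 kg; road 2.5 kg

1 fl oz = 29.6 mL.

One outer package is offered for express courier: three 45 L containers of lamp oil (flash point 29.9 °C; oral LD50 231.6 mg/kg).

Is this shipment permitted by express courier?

The lamp oil has flash point 29.9 °C, which is ≤ 38 °C, so it is Code DG1 (Flammable Liquid).
Code DG1 quantity: three 45 L containers = 135 L.
135 L > 100 L (express courier limit, Code DG1) — over the limit.

No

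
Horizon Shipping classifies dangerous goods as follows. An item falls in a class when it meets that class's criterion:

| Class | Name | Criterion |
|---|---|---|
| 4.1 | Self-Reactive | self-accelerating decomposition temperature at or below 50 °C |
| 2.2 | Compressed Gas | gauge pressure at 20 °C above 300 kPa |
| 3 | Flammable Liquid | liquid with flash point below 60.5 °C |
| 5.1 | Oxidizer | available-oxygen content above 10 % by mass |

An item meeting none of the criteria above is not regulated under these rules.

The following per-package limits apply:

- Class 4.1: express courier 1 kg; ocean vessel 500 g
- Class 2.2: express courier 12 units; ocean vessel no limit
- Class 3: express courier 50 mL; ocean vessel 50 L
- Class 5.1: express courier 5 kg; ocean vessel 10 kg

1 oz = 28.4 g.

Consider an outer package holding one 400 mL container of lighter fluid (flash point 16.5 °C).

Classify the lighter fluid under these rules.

The lighter fluid has flash point 16.5 °C, which is < 60.5 °C, so it is Class 3 (Flammable Liquid).

Class 3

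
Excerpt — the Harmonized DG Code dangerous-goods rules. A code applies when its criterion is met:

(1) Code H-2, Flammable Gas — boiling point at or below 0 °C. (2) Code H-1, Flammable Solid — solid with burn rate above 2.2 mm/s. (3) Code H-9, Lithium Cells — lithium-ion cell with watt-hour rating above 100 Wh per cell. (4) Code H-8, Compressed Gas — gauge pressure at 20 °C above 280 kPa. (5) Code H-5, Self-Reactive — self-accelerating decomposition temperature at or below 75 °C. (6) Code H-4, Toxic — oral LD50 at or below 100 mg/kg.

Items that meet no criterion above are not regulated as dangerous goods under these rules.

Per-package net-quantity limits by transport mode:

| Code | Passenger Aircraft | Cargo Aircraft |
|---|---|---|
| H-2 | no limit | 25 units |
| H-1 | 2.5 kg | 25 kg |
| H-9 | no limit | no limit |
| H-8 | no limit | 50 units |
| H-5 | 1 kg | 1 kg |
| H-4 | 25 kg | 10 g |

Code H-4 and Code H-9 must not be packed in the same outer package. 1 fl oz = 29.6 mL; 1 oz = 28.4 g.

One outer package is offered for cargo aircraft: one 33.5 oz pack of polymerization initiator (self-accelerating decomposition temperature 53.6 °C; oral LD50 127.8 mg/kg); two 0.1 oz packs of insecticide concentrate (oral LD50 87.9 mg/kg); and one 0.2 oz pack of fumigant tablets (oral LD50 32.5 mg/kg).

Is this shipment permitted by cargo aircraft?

Polymerization initiator: self-accelerating decomposition temperature 53.6 °C ≤ 75 °C → Code H-5 (Self-Reactive).
Insecticide concentrate: oral LD50 87.9 mg/kg ≤ 100 mg/kg → Code H-4 (Toxic).
Oral LD50 32.5 mg/kg meets the Code H-4 criterion (Toxic), so the fumigant tablets are Code H-4.
Code H-4 net quantity: (two 0.1 oz packs = 5.68 g) + (one 0.2 oz pack = 5.68 g) = 11.36 g.
11.36 g exceeds the cargo aircraft limit of 10 g for Code H-4.
Code H-5 quantity: one 33.5 oz pack = 951.4 g.
951.4 g ≤ 1 kg (cargo aircraft limit, Code H-5) — within limit.
The segregation rule (Code H-4 with Code H-9) does not apply to Code H-4 with Code H-5.

No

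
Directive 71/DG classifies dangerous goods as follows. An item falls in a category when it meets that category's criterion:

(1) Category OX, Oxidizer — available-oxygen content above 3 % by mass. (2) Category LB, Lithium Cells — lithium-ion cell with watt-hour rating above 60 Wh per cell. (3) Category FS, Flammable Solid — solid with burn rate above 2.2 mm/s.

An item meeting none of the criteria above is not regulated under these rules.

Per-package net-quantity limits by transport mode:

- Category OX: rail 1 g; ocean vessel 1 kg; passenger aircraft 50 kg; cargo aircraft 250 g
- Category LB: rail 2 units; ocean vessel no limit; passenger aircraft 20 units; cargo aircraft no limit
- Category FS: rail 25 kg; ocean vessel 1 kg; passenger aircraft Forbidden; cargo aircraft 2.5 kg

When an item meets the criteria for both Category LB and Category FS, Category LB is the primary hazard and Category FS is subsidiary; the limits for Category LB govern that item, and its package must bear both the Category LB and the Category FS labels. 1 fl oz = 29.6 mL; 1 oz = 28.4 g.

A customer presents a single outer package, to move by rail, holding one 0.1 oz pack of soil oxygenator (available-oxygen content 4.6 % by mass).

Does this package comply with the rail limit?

No

Soil oxygenator: available-oxygen content 4.6 % by mass > 3 % by mass → Category OX (Oxidizer).
Category OX quantity: one 0.1 oz pack = 2.84 g.
2.84 g exceeds the rail limit of 1 g for Category OX.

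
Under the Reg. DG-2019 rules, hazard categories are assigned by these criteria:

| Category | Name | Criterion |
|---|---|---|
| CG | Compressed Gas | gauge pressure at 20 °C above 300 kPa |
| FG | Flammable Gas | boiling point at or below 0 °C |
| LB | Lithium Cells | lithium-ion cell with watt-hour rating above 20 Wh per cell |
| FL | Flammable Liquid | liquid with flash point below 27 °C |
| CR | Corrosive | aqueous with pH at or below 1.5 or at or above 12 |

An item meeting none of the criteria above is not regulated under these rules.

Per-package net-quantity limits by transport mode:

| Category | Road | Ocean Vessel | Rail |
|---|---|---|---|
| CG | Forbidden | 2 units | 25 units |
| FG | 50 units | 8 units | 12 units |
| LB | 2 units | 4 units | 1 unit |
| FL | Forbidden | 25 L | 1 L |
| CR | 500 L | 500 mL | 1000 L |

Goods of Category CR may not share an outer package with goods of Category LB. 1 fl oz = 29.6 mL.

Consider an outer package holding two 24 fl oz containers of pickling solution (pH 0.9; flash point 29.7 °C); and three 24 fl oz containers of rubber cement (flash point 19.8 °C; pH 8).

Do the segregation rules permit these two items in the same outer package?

With pH 0.9 (≤ 1.5), the pickling solution falls in Category CR.
Rubber cement: flash point 19.8 °C < 27 °C → Category FL (Flammable Liquid).
No segregation rule bars Category CR with Category FL.

Yes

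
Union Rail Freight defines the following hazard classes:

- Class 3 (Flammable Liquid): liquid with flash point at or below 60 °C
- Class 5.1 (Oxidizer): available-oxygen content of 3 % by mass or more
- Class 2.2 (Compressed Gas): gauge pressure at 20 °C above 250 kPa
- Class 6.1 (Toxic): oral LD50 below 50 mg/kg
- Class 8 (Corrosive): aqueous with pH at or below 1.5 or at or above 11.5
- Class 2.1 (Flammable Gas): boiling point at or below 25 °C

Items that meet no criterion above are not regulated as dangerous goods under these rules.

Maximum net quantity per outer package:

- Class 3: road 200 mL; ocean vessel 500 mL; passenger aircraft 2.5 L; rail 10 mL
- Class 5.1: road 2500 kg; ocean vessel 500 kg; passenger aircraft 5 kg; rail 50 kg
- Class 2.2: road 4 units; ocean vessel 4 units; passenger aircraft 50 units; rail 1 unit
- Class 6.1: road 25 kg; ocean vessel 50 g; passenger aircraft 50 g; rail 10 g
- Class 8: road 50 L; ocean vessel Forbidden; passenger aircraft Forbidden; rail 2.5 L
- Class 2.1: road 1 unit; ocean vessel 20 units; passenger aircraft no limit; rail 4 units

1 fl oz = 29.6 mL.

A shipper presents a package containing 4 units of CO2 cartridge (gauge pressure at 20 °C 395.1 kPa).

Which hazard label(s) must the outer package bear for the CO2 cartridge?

Class 2.2

CO2 cartridge: gauge pressure at 20 °C 395.1 kPa > 250 kPa → Class 2.2 (Compressed Gas).
Only the Class 2.2 label is required.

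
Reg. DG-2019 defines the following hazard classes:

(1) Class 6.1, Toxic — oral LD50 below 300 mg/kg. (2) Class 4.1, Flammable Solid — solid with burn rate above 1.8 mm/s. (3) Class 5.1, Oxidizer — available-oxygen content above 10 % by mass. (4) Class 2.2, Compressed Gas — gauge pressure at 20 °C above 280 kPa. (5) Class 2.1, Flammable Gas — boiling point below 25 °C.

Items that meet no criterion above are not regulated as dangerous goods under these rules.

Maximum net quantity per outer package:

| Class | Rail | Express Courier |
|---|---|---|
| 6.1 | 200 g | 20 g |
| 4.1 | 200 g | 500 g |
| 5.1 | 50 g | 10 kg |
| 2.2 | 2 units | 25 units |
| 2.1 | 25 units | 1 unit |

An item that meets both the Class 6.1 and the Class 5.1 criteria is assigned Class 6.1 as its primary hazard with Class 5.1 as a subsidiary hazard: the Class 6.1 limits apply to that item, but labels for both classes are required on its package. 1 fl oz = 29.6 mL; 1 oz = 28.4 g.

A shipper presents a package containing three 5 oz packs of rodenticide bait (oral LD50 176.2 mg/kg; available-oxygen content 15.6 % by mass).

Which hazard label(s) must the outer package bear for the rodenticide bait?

Rodenticide bait: oral LD50 176.2 mg/kg < 300 mg/kg → Class 6.1 (Toxic).
Rodenticide bait: available-oxygen content 15.6 % by mass > 10 % by mass → Class 5.1 (Oxidizer).
By the precedence rule Class 6.1 is primary and Class 5.1 is subsidiary, and that rule requires both labels on the package.

Class 5.1 and 6.1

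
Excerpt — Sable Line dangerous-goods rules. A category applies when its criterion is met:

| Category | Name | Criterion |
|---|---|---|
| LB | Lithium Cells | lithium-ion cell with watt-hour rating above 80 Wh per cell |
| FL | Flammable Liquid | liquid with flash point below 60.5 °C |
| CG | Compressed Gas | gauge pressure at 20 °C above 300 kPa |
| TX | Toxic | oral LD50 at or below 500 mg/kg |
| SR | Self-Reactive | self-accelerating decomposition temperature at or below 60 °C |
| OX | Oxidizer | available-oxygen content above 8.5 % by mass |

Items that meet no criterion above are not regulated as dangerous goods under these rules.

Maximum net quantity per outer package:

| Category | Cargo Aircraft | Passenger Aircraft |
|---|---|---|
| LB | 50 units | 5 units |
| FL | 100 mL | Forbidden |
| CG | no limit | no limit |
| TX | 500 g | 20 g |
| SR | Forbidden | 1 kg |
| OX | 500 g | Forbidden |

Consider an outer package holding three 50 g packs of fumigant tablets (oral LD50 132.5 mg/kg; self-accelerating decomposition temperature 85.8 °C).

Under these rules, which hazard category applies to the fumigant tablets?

Category TX

The fumigant tablets have oral LD50 132.5 mg/kg, which is ≤ 500 mg/kg, so they are Category TX (Toxic).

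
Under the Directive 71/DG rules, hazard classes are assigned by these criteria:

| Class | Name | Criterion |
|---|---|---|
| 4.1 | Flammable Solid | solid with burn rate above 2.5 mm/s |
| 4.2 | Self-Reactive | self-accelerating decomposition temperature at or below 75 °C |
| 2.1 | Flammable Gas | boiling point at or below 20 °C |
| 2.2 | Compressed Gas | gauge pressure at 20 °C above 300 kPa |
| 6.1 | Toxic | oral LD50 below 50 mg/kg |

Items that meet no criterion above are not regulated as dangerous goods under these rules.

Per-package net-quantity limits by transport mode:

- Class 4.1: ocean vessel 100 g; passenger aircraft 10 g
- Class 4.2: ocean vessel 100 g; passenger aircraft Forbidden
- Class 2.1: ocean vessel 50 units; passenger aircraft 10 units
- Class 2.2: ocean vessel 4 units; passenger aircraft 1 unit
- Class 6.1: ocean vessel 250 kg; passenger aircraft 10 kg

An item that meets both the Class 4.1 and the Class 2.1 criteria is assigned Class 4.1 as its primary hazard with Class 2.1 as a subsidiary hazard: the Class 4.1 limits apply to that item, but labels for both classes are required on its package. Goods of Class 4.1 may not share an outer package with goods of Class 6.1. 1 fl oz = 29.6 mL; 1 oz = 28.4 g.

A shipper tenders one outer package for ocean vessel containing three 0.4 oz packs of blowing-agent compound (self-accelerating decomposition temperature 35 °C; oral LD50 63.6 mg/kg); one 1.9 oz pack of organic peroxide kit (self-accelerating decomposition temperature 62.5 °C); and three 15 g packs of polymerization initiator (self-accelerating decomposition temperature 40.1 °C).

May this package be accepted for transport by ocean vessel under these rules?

Blowing-agent compound: self-accelerating decomposition temperature 35 °C ≤ 75 °C → Class 4.2 (Self-Reactive).
Organic peroxide kit: self-accelerating decomposition temperature 62.5 °C ≤ 75 °C → Class 4.2 (Self-Reactive).
The polymerization initiator has self-accelerating decomposition temperature 40.1 °C, which is ≤ 75 °C, so it is Class 4.2 (Self-Reactive).
Class 4.2 net quantity: (three 0.4 oz packs = 34.08 g) + (one 1.9 oz pack = 53.96 g) + (three 15 g packs = 45 g) = 133.04 g.
133.04 g exceeds the ocean vessel limit of 100 g for Class 4.2.

No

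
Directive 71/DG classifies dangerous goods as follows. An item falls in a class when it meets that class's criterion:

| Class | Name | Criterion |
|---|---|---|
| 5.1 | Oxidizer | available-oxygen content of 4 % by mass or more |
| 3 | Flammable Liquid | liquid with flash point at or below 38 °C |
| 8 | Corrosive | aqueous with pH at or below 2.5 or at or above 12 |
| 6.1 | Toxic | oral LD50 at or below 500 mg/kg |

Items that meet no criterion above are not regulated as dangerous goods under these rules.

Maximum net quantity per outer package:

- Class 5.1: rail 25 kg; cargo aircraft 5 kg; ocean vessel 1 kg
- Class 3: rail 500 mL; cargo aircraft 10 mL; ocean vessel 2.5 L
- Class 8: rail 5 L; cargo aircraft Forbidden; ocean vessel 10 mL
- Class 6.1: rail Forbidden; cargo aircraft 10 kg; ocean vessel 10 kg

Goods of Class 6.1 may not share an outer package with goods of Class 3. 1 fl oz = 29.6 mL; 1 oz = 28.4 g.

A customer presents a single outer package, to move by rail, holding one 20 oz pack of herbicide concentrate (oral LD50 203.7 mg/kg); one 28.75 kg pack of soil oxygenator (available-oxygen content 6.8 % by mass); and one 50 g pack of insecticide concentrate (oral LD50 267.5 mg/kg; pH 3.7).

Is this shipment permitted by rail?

No

Oral LD50 203.7 mg/kg meets the Class 6.1 criterion (Toxic), so the herbicide concentrate is Class 6.1.
With available-oxygen content 6.8 % by mass (≥ 4 % by mass), the soil oxygenator falls in Class 5.1.
Insecticide concentrate: oral LD50 267.5 mg/kg ≤ 500 mg/kg → Class 6.1 (Toxic).
Class 6.1 net quantity: (one 20 oz pack = 568 g) + 50 g = 618 g.
By rail, Class 6.1 is Forbidden regardless of quantity.
Class 5.1 quantity: 28.75 kg.
28.75 kg > 25 kg (rail limit, Class 5.1) — over the limit.
The segregation rule (Class 6.1 with Class 3) does not apply to Class 6.1 with Class 5.1.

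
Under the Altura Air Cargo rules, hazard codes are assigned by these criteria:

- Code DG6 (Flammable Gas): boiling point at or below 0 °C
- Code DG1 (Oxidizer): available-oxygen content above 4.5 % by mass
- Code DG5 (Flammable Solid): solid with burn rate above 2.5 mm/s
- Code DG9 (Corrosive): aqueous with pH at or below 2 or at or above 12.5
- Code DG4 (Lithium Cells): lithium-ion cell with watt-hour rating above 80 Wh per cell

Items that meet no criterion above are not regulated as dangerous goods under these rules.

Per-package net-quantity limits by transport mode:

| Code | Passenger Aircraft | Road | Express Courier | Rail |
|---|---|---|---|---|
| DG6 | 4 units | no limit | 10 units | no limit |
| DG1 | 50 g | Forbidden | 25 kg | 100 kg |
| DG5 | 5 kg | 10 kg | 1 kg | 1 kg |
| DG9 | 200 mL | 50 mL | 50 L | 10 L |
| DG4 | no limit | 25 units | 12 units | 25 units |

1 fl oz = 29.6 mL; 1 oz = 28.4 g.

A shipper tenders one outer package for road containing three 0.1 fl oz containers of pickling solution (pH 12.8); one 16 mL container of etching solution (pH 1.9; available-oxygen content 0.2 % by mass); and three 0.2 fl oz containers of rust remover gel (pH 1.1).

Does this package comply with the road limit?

Pickling solution: pH 12.8 ≥ 12.5 → Code DG9 (Corrosive).
The etching solution has pH 1.9, which is ≤ 2, so it is Code DG9 (Corrosive).
The rust remover gel has pH 1.1, which is ≤ 2, so it is Code DG9 (Corrosive).
Total Code DG9: (three 0.1 fl oz containers = 8.88 mL) + 16 mL + (three 0.2 fl oz containers = 17.76 mL) = 42.64 mL.
42.64 mL is within the road limit of 50 mL for Code DG9.

Yes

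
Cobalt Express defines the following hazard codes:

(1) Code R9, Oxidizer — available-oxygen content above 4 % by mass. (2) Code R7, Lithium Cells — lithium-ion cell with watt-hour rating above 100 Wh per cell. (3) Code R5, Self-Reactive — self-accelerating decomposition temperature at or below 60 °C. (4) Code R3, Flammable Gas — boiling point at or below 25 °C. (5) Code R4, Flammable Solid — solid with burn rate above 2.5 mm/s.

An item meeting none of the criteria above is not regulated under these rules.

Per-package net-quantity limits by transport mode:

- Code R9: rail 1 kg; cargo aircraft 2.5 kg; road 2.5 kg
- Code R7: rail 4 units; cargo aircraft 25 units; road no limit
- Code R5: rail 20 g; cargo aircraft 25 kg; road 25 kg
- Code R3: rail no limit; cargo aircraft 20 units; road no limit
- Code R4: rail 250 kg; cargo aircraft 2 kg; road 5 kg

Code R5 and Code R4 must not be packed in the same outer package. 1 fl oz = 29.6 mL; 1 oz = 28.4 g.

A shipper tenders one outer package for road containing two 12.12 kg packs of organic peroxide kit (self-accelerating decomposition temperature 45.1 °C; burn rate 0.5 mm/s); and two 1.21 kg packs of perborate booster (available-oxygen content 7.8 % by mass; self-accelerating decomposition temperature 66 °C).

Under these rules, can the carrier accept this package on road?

Self-accelerating decomposition temperature 45.1 °C meets the Code R5 criterion (Self-Reactive), so the organic peroxide kit is Code R5.
Perborate booster: available-oxygen content 7.8 % by mass > 4 % by mass → Code R9 (Oxidizer).
Code R5 quantity: two 12.12 kg packs = 24.24 kg.
24.24 kg is within the road limit of 25 kg for Code R5.
Code R9 quantity: two 1.21 kg packs = 2.42 kg.
That is within the Code R9 road limit of 2.5 kg.
The segregation rule (Code R5 with Code R4) does not apply to Code R5 with Code R9.
Every hazard code is within its road limit and no segregation rule is violated.

Yes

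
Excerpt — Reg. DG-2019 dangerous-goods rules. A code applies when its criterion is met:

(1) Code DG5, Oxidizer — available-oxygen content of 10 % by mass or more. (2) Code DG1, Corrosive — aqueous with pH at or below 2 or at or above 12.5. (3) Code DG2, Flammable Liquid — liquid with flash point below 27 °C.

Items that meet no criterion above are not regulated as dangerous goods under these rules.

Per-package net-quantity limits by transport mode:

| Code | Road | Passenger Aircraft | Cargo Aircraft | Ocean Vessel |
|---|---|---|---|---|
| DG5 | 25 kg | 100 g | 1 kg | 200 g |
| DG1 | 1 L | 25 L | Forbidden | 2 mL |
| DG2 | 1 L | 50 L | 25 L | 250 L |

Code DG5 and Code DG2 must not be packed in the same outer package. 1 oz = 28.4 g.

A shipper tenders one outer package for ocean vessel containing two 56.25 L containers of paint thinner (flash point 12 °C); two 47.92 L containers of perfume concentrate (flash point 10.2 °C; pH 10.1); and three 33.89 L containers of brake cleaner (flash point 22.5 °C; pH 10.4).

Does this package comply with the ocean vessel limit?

Flash point 12 °C meets the Code DG2 criterion (Flammable Liquid), so the paint thinner is Code DG2.
With flash point 10.2 °C (< 27 °C), the perfume concentrate falls in Code DG2.
With flash point 22.5 °C (< 27 °C), the brake cleaner falls in Code DG2.
Code DG2 net quantity: (two 56.25 L containers = 112.5 L) + (two 47.92 L containers = 95.84 L) + (three 33.89 L containers = 101.67 L) = 310.01 L.
310.01 L exceeds the ocean vessel limit of 250 L for Code DG2.

No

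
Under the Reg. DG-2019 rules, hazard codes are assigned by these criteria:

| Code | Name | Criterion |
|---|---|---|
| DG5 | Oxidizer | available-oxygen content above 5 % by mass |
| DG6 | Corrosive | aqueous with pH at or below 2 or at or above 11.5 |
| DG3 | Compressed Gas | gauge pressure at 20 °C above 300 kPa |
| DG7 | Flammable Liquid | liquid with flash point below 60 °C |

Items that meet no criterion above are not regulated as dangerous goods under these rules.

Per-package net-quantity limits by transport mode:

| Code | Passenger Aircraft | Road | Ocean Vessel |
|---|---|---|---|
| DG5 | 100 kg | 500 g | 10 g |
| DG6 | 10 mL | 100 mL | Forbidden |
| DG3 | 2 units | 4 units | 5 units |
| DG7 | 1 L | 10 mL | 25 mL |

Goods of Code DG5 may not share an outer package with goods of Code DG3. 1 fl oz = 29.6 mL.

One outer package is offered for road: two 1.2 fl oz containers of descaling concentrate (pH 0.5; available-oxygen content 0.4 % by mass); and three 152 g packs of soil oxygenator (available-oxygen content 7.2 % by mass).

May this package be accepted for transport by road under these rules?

Descaling concentrate: pH 0.5 ≤ 2 → Code DG6 (Corrosive).
Available-oxygen content 7.2 % by mass meets the Code DG5 criterion (Oxidizer), so the soil oxygenator is Code DG5.
Code DG5 quantity: three 152 g packs = 456 g.
That is within the Code DG5 road limit of 500 g.
Code DG6 quantity: two 1.2 fl oz containers = 71.04 mL.
That is within the Code DG6 road limit of 100 mL.
The segregation rule (Code DG5 with Code DG3) does not apply to Code DG5 with Code DG6.
Every hazard code is within its road limit and no segregation rule is violated.

Yes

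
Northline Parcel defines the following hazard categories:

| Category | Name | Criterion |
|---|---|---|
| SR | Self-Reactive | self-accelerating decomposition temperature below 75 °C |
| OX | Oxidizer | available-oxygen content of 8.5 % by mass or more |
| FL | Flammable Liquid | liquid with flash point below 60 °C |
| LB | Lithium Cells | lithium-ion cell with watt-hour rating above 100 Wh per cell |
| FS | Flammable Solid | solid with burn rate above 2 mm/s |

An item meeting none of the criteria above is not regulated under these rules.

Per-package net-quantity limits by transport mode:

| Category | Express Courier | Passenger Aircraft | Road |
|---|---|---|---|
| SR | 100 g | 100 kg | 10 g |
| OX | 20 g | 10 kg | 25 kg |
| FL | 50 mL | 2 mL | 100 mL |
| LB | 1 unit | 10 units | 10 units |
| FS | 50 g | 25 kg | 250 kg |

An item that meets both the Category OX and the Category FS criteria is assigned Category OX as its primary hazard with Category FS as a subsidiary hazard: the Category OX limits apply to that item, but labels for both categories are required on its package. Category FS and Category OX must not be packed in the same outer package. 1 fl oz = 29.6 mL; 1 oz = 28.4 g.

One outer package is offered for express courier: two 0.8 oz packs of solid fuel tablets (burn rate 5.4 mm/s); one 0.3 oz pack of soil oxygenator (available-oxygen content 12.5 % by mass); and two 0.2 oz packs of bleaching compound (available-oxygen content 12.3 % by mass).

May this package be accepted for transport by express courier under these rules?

The solid fuel tablets have burn rate 5.4 mm/s, which is > 2 mm/s, so they are Category FS (Flammable Solid).
Available-oxygen content 12.5 % by mass meets the Category OX criterion (Oxidizer), so the soil oxygenator is Category OX.
Available-oxygen content 12.3 % by mass meets the Category OX criterion (Oxidizer), so the bleaching compound is Category OX.
Category FS quantity: two 0.8 oz packs = 45.44 g.
45.44 g ≤ 50 g (express courier limit, Category FS) — within limit.
Total Category OX: (one 0.3 oz pack = 8.52 g) + (two 0.2 oz packs = 11.36 g) = 19.88 g.
19.88 g is within the express courier limit of 20 g for Category OX.
Category FS and Category OX may not share an outer package.

No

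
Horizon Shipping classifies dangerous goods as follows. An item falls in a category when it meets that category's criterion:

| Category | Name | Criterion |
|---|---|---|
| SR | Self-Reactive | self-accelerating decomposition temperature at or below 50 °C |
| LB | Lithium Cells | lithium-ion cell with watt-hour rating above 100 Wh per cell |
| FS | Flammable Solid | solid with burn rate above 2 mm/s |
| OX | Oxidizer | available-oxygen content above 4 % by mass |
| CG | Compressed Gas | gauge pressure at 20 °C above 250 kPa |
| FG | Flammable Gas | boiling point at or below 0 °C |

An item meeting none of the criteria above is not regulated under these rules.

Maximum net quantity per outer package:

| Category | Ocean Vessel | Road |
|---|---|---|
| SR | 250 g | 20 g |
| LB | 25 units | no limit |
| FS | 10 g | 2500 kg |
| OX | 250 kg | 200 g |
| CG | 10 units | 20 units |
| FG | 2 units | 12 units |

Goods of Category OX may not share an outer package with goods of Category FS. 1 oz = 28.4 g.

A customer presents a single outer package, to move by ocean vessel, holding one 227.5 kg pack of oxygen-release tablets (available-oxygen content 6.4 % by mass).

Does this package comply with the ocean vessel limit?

Yes

Available-oxygen content 6.4 % by mass meets the Category OX criterion (Oxidizer), so the oxygen-release tablets are Category OX.
Category OX quantity: 227.5 kg.
That is within the Category OX ocean vessel limit of 250 kg.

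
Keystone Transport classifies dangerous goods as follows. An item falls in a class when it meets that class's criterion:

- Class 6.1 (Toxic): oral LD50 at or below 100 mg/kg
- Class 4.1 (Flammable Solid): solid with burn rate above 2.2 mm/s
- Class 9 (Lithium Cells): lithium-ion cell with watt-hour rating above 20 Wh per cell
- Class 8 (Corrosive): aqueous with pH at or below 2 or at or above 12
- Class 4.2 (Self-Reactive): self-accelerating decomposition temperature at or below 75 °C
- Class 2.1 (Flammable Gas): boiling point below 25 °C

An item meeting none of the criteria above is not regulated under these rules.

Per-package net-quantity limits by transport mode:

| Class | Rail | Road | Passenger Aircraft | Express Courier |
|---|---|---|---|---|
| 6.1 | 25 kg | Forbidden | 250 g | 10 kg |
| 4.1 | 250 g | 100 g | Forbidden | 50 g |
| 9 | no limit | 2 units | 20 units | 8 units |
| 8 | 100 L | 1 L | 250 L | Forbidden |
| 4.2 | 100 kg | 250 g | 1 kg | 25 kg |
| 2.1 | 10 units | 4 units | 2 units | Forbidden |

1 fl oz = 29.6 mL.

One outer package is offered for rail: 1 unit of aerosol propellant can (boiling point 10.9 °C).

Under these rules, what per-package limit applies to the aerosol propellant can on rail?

10 units

Boiling point 10.9 °C meets the Class 2.1 criterion (Flammable Gas), so the aerosol propellant can is Class 2.1.
The rail limit for Class 2.1 is 10 units.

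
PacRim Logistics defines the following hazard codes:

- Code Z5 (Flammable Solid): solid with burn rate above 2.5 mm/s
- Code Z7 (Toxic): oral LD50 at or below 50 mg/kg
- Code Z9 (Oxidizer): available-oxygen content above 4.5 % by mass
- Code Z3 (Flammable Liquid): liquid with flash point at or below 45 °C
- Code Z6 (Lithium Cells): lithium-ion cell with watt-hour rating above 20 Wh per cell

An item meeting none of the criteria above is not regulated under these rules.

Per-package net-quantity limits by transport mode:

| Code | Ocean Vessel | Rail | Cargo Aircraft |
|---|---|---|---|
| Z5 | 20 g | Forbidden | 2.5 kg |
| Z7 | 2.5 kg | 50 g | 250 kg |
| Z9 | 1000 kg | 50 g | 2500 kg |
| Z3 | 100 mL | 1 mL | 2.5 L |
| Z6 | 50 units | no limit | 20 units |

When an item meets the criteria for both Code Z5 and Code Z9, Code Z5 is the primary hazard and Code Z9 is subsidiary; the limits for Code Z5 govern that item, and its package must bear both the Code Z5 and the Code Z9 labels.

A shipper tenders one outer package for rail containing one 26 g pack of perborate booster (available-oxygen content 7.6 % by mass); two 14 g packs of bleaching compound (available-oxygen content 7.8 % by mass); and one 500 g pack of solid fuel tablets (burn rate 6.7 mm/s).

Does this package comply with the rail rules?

Perborate booster: available-oxygen content 7.6 % by mass > 4.5 % by mass → Code Z9 (Oxidizer).
With available-oxygen content 7.8 % by mass (> 4.5 % by mass), the bleaching compound falls in Code Z9.
The solid fuel tablets have burn rate 6.7 mm/s, which is > 2.5 mm/s, so they are Code Z5 (Flammable Solid).
Code Z5 quantity: 500 g.
Code Z5 is Forbidden by rail.
Code Z9 net quantity: 26 g + (two 14 g packs = 28 g) = 54 g.
54 g > 50 g (rail limit, Code Z9) — over the limit.

No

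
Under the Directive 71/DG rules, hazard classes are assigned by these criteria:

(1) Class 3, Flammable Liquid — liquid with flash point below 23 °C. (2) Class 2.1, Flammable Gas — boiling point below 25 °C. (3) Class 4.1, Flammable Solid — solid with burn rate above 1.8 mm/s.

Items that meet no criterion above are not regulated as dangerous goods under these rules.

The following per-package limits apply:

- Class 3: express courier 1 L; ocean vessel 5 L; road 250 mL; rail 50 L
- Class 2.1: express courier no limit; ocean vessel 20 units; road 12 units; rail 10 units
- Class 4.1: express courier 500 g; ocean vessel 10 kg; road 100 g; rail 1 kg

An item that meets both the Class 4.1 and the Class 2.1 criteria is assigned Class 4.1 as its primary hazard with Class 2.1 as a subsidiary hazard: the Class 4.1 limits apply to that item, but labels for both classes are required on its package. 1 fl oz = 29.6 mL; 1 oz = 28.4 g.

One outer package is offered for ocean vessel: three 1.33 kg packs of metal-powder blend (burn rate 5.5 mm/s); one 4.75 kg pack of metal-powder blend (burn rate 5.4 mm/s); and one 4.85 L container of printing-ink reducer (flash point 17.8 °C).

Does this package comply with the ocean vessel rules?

The metal-powder blend has burn rate 5.5 mm/s, which is > 1.8 mm/s, so it is Class 4.1 (Flammable Solid).
Metal-powder blend: burn rate 5.4 mm/s > 1.8 mm/s → Class 4.1 (Flammable Solid).
The printing-ink reducer has flash point 17.8 °C, which is < 23 °C, so it is Class 3 (Flammable Liquid).
Total Class 4.1: (three 1.33 kg packs = 3.99 kg) + 4.75 kg = 8.74 kg.
8.74 kg is within the ocean vessel limit of 10 kg for Class 4.1.
Class 3 quantity: 4.85 L.
4.85 L is within the ocean vessel limit of 5 L for Class 3.
Every hazard class is within its ocean vessel limit and no segregation rule is violated.

Yes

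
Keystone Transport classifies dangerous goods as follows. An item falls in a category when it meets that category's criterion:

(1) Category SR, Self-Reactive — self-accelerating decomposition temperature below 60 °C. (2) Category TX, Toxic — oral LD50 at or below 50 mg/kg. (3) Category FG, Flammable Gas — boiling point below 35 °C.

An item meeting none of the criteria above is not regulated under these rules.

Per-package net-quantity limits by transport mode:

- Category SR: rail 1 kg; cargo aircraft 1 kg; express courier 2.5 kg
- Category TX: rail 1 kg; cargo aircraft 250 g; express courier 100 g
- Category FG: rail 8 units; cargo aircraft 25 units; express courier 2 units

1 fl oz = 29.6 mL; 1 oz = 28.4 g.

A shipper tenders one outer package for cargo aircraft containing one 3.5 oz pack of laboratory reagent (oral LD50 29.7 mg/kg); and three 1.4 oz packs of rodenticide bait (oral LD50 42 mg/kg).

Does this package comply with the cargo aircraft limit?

Yes

Oral LD50 29.7 mg/kg meets the Category TX criterion (Toxic), so the laboratory reagent is Category TX.
Rodenticide bait: oral LD50 42 mg/kg ≤ 50 mg/kg → Category TX (Toxic).
Total Category TX: (one 3.5 oz pack = 99.4 g) + (three 1.4 oz packs = 119.28 g) = 218.68 g.
218.68 g ≤ 250 g (cargo aircraft limit, Category TX) — within limit.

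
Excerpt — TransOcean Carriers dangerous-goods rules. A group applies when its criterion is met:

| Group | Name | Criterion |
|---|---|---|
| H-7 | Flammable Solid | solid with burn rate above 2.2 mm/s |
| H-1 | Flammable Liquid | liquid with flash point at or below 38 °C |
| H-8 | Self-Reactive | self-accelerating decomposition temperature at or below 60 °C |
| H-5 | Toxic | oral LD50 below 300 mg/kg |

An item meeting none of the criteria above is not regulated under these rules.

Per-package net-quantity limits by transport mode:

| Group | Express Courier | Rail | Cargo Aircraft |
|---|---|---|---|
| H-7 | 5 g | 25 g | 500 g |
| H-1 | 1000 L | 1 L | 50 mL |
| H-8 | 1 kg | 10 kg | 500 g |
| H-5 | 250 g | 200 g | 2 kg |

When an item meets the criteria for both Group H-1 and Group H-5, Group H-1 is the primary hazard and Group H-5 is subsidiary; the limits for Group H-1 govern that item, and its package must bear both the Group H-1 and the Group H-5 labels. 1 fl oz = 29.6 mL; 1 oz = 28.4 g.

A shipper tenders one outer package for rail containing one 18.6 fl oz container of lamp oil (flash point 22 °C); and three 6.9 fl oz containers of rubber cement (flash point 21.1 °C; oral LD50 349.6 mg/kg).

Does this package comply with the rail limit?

With flash point 22 °C (≤ 38 °C), the lamp oil falls in Group H-1.
Rubber cement: flash point 21.1 °C ≤ 38 °C → Group H-1 (Flammable Liquid).
Total Group H-1: (one 18.6 fl oz container = 550.56 mL) + (three 6.9 fl oz containers = 612.72 mL) = 1163.28 mL.
1163.28 mL exceeds the rail limit of 1 L for Group H-1.

No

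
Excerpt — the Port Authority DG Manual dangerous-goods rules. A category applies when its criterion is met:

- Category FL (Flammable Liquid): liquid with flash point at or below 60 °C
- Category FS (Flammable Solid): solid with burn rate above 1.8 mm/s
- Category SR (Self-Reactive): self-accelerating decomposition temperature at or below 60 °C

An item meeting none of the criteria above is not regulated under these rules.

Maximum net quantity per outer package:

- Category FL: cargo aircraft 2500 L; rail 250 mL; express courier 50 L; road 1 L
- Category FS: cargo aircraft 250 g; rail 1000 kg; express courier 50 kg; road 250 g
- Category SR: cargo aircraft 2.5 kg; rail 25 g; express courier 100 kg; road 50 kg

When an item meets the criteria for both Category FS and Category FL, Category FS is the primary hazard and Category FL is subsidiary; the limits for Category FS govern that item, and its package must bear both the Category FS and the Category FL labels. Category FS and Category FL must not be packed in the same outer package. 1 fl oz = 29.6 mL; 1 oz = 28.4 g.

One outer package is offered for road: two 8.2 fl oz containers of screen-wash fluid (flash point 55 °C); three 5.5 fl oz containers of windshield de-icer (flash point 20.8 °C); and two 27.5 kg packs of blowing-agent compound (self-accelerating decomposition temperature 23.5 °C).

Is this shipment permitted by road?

No

Flash point 55 °C meets the Category FL criterion (Flammable Liquid), so the screen-wash fluid is Category FL.
Windshield de-icer: flash point 20.8 °C ≤ 60 °C → Category FL (Flammable Liquid).
The blowing-agent compound has self-accelerating decomposition temperature 23.5 °C, which is ≤ 60 °C, so it is Category SR (Self-Reactive).
Category SR quantity: two 27.5 kg packs = 55 kg.
That exceeds the Category SR road limit of 50 kg.
Total Category FL: (two 8.2 fl oz containers = 485.44 mL) + (three 5.5 fl oz containers = 488.4 mL) = 973.84 mL.
That is within the Category FL road limit of 1 L.
The segregation rule (Category FS with Category FL) does not apply to Category SR with Category FL.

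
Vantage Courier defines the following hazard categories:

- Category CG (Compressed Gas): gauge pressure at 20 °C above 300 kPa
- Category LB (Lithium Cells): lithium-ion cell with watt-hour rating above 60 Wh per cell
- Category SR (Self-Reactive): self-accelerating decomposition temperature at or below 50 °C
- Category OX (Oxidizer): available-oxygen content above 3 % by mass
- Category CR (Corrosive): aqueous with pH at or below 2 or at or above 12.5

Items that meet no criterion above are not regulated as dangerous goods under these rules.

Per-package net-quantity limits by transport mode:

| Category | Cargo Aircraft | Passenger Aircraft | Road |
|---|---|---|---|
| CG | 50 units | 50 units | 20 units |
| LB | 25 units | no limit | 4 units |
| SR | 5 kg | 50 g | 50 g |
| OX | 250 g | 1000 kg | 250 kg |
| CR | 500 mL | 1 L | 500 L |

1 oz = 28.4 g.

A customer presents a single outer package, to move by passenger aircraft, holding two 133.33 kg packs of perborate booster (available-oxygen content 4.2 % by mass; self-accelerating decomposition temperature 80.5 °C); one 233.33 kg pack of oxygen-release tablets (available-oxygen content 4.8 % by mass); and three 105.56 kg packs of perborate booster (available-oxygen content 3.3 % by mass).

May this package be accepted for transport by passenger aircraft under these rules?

Perborate booster: available-oxygen content 4.2 % by mass > 3 % by mass → Category OX (Oxidizer).
With available-oxygen content 4.8 % by mass (> 3 % by mass), the oxygen-release tablets fall in Category OX.
With available-oxygen content 3.3 % by mass (> 3 % by mass), the perborate booster falls in Category OX.
Category OX net quantity: (two 133.33 kg packs = 266.66 kg) + 233.33 kg + (three 105.56 kg packs = 316.68 kg) = 816.67 kg.
816.67 kg is within the passenger aircraft limit of 1000 kg for Category OX.

Yes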